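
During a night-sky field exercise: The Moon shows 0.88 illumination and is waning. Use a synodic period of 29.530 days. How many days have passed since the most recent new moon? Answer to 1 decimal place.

18.1 days

From f = (1 − cos θ)/2: cos θ = 1 − 2×0.88 = -0.760; arccos → 139.5°.
Waning ⇒ past full, so θ = 360° − 139.5° = 220.5°.
At 360°/29.530 d per day, 220.5° corresponds to 18.09 days.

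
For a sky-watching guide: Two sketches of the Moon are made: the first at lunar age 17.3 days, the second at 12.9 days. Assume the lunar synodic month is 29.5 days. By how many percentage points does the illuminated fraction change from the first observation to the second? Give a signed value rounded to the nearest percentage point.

+3 pp

θ₁ = 360° × 17.3/29.5 = 211.1°, f₁ = (1 − cos θ₁)/2 = 0.928.
θ₂ = 360° × 12.9/29.5 = 157.4°, f₂ = (1 − cos θ₂)/2 = 0.962.
Change = f₂ − f₁ = +0.034 → +3 percentage points.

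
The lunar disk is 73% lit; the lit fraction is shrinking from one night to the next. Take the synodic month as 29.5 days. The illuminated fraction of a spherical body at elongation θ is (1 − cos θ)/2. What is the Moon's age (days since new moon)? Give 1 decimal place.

Invert f = (1 − cos θ)/2 to get cos θ = 1 − 2(0.73) = -0.460, hence θ₀ = arccos -0.460 = 117.4°.
Since the Moon is past full (waning), take the reflex angle: θ = 360° − 117.4° = 242.6°.
Age = 29.5 × 242.6°/360° ≈ 19.88 days.

19.9 days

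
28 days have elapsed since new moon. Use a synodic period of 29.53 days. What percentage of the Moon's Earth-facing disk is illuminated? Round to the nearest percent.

3%

Elongation θ = 360° × 28/29.53 ≈ 341.3°.
Illuminated fraction = (1 − cos 341.3°)/2 = (1 − 0.947)/2 ≈ 0.026, so 3%.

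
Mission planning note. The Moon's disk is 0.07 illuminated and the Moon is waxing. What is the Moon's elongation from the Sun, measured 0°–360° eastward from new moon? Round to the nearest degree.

31°

Invert f = (1 − cos θ)/2 to get cos θ = 1 − 2(0.07) = 0.860, hence θ₀ = arccos 0.860 = 30.7°.
Before full moon the principal value applies: θ = 30.7°.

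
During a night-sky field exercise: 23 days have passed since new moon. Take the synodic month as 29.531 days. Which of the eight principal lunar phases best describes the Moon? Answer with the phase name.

At 23/29.531 of the cycle, θ ≈ 280° — the last quarter range.

last quarter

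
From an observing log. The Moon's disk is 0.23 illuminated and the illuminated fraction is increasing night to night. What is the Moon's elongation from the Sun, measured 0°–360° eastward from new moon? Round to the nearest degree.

Invert f = (1 − cos θ)/2 to get cos θ = 1 − 2(0.23) = 0.540, hence θ₀ = arccos 0.540 = 57.3°.
Before full moon the principal value applies: θ = 57.3°.

57°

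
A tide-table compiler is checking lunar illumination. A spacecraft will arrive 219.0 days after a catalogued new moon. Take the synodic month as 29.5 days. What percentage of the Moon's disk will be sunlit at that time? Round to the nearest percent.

94%

219.0 d spans 7 complete synodic months (7 × 29.5 = 206.50 d) plus 12.50 d.
Elongation θ = 360° × 12.50/29.5 ≈ 152.5°.
Illuminated fraction = (1 − cos 152.5°)/2 = (1 − (-0.887))/2 ≈ 0.944, so 94%.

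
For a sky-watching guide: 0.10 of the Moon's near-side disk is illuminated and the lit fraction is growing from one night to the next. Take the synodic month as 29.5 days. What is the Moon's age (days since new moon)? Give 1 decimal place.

3.0 days

Invert f = (1 − cos θ)/2 to get cos θ = 1 − 2(0.10) = 0.800, hence θ₀ = arccos 0.800 = 36.9°.
The Moon is waxing (0°–180°), so θ = 36.9° directly.
At 360°/29.5 d per day, 36.9° corresponds to 3.02 days.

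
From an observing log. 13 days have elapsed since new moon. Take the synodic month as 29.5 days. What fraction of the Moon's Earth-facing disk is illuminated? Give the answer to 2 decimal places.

Phase angle: θ = 360°·(13 d)/(29.5 d) = 158.6°.
cos 158.6° = (-0.931), so f = (1 − (-0.931))/2 = 0.966.

0.97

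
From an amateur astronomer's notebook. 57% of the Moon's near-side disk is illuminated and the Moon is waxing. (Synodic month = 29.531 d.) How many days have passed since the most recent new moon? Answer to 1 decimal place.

8.0 days

Invert f = (1 − cos θ)/2 to get cos θ = 1 − 2(0.57) = -0.140, hence θ₀ = arccos -0.140 = 98.0°.
Waxing ⇒ before full, so θ = 98.0°.
At 360°/29.531 d per day, 98.0° corresponds to 8.04 days.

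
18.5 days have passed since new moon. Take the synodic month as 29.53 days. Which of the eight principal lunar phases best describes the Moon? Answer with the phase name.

waning gibbous

At 18.5/29.53 of the cycle, θ ≈ 226° — the waning gibbous range.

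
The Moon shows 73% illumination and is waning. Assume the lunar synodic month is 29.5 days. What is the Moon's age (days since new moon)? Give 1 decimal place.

Invert f = (1 − cos θ)/2 to get cos θ = 1 − 2(0.73) = -0.460, hence θ₀ = arccos -0.460 = 117.4°.
Waning ⇒ past full, so θ = 360° − 117.4° = 242.6°.
That fraction of the synodic month is 242.6/360 × 29.5 d ≈ 19.88 d.

19.9 days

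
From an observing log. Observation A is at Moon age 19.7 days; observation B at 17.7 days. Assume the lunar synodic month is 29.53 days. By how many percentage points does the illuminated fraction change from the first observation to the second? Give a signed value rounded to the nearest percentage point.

θ₁ = 360° × 19.7/29.53 = 240.2°, f₁ = (1 − cos θ₁)/2 = 0.749.
θ₂ = 360° × 17.7/29.53 = 215.8°, f₂ = (1 − cos θ₂)/2 = 0.906.
Change = f₂ − f₁ = +0.157 → +16 percentage points.

+16 pp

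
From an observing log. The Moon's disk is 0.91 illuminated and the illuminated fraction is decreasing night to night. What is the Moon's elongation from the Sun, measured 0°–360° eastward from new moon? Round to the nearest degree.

Invert f = (1 − cos θ)/2 to get cos θ = 1 − 2(0.91) = -0.820, hence θ₀ = arccos -0.820 = 145.1°.
Since the Moon is past full (waning), take the reflex angle: θ = 360° − 145.1° = 214.9°.

215°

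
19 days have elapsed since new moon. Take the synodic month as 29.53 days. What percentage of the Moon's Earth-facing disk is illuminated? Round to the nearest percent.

Elongation θ = 360° × 19/29.53 ≈ 231.6°.
Illuminated fraction = (1 − cos 231.6°)/2 = (1 − (-0.621))/2 ≈ 0.810, so 81%.

81%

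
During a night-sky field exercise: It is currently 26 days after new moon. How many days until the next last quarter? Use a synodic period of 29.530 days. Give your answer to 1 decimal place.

Last quarter occurs at elongation 270°, i.e. at age 29.530 × 270/360 = 22.148 d.
Already past this cycle's last quarter; the next is at 22.148 + 29.530 = 51.678 d, so 51.678 − 26 = 25.678 days.

25.7 days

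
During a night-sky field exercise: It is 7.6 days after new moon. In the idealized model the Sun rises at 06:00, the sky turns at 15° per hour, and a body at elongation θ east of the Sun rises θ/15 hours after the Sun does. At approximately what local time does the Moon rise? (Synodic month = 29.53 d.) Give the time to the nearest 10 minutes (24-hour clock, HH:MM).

12:10

The Moon has covered 7.6/29.53 of its cycle, so θ ≈ 360° × 7.6/29.53 = 92.7°.
Delay after the Sun = 92.7° / (15°/h) ≈ 6.18 h.
06:00 + 6.177 h ≈ 12:11 → 12:10 to the nearest ten minutes.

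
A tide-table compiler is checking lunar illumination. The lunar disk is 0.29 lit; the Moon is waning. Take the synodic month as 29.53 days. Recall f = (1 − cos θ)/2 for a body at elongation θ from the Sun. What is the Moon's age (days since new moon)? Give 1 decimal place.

From f = (1 − cos θ)/2: cos θ = 1 − 2×0.29 = 0.420; arccos → 65.2°.
Since the Moon is past full (waning), take the reflex angle: θ = 360° − 65.2° = 294.8°.
That fraction of the synodic month is 294.8/360 × 29.53 d ≈ 24.18 d.

24.2 days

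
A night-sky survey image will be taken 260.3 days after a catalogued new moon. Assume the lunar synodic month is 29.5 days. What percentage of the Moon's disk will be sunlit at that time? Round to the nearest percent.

Reduce mod P: 260.3 − 8×29.5 = 24.30 d into the current lunation.
Elongation θ = 360° × 24.30/29.5 ≈ 296.5°.
cos 296.5° = 0.447, so f = (1 − 0.447)/2 = 0.277, so 28%.

28%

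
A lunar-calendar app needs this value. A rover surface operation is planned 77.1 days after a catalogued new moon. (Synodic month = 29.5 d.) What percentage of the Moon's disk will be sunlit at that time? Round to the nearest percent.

Reduce mod P: 77.1 − 2×29.5 = 18.10 d into the current lunation.
The Moon has covered 18.10/29.5 of its cycle, so θ ≈ 360° × 18.10/29.5 = 220.9°.
With cos θ = (-0.756), the lit fraction is (1 − (-0.756))/2 ≈ 0.878, so 88%.

88%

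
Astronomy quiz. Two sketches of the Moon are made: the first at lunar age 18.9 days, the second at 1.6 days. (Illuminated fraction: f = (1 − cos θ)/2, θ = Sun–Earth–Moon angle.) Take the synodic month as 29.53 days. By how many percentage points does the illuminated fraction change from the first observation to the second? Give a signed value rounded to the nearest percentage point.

-79 pp

θ₁ = 360° × 18.9/29.53 = 230.4°, f₁ = (1 − cos θ₁)/2 = 0.819.
θ₂ = 360° × 1.6/29.53 = 19.5°, f₂ = (1 − cos θ₂)/2 = 0.029.
Change = f₂ − f₁ = -0.790 → -79 percentage points.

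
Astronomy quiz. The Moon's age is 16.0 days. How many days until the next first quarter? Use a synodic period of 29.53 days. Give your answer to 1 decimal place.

First quarter is 0.25 of the way through the cycle: age 0.25 × 29.53 = 7.383 d.
This lunation's first quarter (7.383 d) has passed, so add one period: 36.913 − 16.0 = 20.913 days.

20.9 days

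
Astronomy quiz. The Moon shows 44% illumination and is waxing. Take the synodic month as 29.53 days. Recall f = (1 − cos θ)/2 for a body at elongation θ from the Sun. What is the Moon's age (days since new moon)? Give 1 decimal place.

cos θ = 1 − 2f = 0.120, giving a principal value of 83.1°.
The Moon is waxing (0°–180°), so θ = 83.1° directly.
That fraction of the synodic month is 83.1/360 × 29.53 d ≈ 6.82 d.

6.8 days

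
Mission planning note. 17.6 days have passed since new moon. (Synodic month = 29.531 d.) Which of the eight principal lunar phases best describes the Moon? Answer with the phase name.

θ ≈ 360° × 17.6/29.531 = 215°, which falls in the waning gibbous sector.

waning gibbous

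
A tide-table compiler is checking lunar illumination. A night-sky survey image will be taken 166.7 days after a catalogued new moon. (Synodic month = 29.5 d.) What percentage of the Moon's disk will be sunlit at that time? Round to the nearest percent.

79%

166.7 d spans 5 complete synodic months (5 × 29.5 = 147.50 d) plus 19.20 d.
The Moon has covered 19.20/29.5 of its cycle, so θ ≈ 360° × 19.20/29.5 = 234.3°.
With cos θ = (-0.583), the lit fraction is (1 − (-0.583))/2 ≈ 0.792, so 79%.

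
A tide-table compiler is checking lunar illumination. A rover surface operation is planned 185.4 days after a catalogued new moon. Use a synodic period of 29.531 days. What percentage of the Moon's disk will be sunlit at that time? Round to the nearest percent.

59%

Reduce mod P: 185.4 − 6×29.531 = 8.21 d into the current lunation.
Phase angle: θ = 360°·(8.21 d)/(29.531 d) = 100.1°.
cos 100.1° = (-0.176), so f = (1 − (-0.176))/2 = 0.588, so 59%.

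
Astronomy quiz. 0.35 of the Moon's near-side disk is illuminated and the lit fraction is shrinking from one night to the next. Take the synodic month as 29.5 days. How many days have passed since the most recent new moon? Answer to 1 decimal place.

From f = (1 − cos θ)/2: cos θ = 1 − 2×0.35 = 0.300; arccos → 72.5°.
A waning Moon lies in 180°–360°, so θ = 360° − 72.5° = 287.5°.
At 360°/29.5 d per day, 287.5° corresponds to 23.56 days.

23.6 days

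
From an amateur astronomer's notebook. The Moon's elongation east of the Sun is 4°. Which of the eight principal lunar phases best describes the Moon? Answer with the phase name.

new moon

The new moon sector spans roughly -22°–22°; 4° falls inside it.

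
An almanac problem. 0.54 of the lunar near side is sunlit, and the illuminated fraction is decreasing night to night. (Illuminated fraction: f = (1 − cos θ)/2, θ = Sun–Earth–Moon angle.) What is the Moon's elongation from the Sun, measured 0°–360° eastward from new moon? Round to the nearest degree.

From f = (1 − cos θ)/2: cos θ = 1 − 2×0.54 = -0.080; arccos → 94.6°.
Waning ⇒ past full, so θ = 360° − 94.6° = 265.4°.

265°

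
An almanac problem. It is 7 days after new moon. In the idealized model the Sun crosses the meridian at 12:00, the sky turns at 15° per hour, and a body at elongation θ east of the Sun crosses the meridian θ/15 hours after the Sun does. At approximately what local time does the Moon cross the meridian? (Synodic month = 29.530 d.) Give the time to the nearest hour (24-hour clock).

18:00

The Moon has covered 7/29.530 of its cycle, so θ ≈ 360° × 7/29.530 = 85.3°.
At 15° of sky rotation per hour, 85.3° corresponds to a 5.69 h lag.
12:00 + 5.69 h ≈ 17:41 → 18:00 to the nearest hour.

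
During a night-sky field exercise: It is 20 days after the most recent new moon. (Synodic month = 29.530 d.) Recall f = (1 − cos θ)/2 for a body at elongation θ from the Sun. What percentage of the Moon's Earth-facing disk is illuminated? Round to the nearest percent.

Elongation θ = 360° × 20/29.530 ≈ 243.8°.
Illuminated fraction = (1 − cos 243.8°)/2 = (1 − (-0.441))/2 ≈ 0.721, so 72%.

72%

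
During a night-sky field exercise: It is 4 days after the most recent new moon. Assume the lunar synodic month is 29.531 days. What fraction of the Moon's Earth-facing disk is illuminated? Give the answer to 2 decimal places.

0.17

Phase angle: θ = 360°·(4 d)/(29.531 d) = 48.8°.
With cos θ = 0.659, the lit fraction is (1 − 0.659)/2 ≈ 0.170.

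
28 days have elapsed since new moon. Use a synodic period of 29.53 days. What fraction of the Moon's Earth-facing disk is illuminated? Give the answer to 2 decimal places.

Phase angle: θ = 360°·(28 d)/(29.53 d) = 341.3°.
Illuminated fraction = (1 − cos 341.3°)/2 = (1 − 0.947)/2 ≈ 0.026.

0.03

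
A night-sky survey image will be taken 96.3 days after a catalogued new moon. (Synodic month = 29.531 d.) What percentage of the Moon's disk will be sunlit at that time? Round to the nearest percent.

53%

Reduce mod P: 96.3 − 3×29.531 = 7.71 d into the current lunation.
The Moon has covered 7.71/29.531 of its cycle, so θ ≈ 360° × 7.71/29.531 = 94.0°.
With cos θ = (-0.069), the lit fraction is (1 − (-0.069))/2 ≈ 0.534, so 53%.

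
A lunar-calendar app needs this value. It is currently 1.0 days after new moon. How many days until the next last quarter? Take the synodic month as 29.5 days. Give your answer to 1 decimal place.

Last quarter occurs at elongation 270°, i.e. at age 29.5 × 270/360 = 22.125 d.
That is 22.125 − 1.0 = 21.125 days ahead.

21.1 days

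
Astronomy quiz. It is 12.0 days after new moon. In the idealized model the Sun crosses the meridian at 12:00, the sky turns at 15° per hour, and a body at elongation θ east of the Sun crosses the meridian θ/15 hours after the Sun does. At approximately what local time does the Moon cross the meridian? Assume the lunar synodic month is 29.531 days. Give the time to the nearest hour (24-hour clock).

Elongation θ = 360° × 12.0/29.531 ≈ 146.3°.
Delay after the Sun = 146.3° / (15°/h) ≈ 9.75 h.
12:00 + 9.75 h ≈ 21:45 → 22:00 to the nearest hour.

22:00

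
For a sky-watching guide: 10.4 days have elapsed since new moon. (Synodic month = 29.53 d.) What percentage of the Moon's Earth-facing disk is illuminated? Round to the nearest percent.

The Moon has covered 10.4/29.53 of its cycle, so θ ≈ 360° × 10.4/29.53 = 126.8°.
Illuminated fraction = (1 − cos 126.8°)/2 = (1 − (-0.599))/2 ≈ 0.799, so 80%.

80%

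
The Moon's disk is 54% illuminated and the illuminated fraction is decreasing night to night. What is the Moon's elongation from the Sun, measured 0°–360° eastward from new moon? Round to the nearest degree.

cos θ = 1 − 2f = -0.080, giving a principal value of 94.6°.
A waning Moon lies in 180°–360°, so θ = 360° − 94.6° = 265.4°.

265°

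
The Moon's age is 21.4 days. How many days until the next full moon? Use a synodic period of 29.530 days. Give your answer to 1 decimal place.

22.9 days

Full moon occurs at elongation 180°, i.e. at age 29.530 × 180/360 = 14.765 d.
Already past this cycle's full moon; the next is at 14.765 + 29.530 = 44.295 d, so 44.295 − 21.4 = 22.895 days.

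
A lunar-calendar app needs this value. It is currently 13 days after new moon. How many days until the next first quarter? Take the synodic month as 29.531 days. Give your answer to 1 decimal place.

23.9 days

First quarter is 0.25 of the way through the cycle: age 0.25 × 29.531 = 7.383 d.
Already past this cycle's first quarter; the next is at 7.383 + 29.531 = 36.914 d, so 36.914 − 13 = 23.914 days.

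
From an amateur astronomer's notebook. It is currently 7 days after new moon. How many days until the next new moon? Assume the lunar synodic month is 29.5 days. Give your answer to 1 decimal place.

22.5 days

The next new moon completes the synodic month: 29.5 − 7 = 22.500 days.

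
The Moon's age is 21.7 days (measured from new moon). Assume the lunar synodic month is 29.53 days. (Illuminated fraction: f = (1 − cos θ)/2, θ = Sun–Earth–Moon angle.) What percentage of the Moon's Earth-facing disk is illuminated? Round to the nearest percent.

Phase angle: θ = 360°·(21.7 d)/(29.53 d) = 264.5°.
Illuminated fraction = (1 − cos 264.5°)/2 = (1 − (-0.095))/2 ≈ 0.548, so 55%.

55%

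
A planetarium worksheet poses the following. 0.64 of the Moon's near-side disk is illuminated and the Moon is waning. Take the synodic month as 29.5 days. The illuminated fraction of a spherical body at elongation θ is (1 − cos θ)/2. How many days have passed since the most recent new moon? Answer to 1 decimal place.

20.8 days

cos θ = 1 − 2f = -0.280, giving a principal value of 106.3°.
A waning Moon lies in 180°–360°, so θ = 360° − 106.3° = 253.7°.
At 360°/29.5 d per day, 253.7° corresponds to 20.79 days.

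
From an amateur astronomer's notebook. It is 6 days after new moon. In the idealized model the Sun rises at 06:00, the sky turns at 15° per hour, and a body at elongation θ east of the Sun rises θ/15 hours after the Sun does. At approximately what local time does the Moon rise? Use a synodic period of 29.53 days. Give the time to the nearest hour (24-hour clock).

Elongation θ = 360° × 6/29.53 ≈ 73.1°.
At 15° of sky rotation per hour, 73.1° corresponds to a 4.88 h lag.
06:00 + 4.88 h ≈ 10:53 → 11:00 to the nearest hour.

11:00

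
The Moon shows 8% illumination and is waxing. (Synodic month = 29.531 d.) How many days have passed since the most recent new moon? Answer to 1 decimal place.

2.7 days

From f = (1 − cos θ)/2: cos θ = 1 − 2×0.08 = 0.840; arccos → 32.9°.
The Moon is waxing (0°–180°), so θ = 32.9° directly.
Age = 29.531 × 32.9°/360° ≈ 2.70 days.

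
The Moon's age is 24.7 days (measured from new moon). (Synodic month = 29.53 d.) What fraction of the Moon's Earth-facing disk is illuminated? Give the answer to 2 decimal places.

0.24

Phase angle: θ = 360°·(24.7 d)/(29.53 d) = 301.1°.
cos 301.1° = 0.517, so f = (1 − 0.517)/2 = 0.242.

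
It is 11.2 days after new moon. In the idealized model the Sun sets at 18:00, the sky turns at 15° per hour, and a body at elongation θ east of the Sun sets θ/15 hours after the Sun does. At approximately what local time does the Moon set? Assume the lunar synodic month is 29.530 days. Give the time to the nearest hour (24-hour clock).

03:00

Phase angle: θ = 360°·(11.2 d)/(29.530 d) = 136.5°.
Delay after the Sun = 136.5° / (15°/h) ≈ 9.10 h.
18:00 + 9.10 h ≈ 03:06 → 03:00 to the nearest hour.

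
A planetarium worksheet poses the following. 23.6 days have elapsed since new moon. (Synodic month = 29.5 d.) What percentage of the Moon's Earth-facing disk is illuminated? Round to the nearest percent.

35%

Phase angle: θ = 360°·(23.6 d)/(29.5 d) = 288.0°.
With cos θ = 0.309, the lit fraction is (1 − 0.309)/2 ≈ 0.345, so 35%.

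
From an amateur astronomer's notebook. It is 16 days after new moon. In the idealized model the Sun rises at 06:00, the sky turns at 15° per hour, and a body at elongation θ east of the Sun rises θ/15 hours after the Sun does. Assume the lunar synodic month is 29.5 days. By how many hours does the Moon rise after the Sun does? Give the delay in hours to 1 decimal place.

The Moon has covered 16/29.5 of its cycle, so θ ≈ 360° × 16/29.5 = 195.3°.
At 15° of sky rotation per hour, 195.3° corresponds to a 13.02 h lag.
So the Moon rises 13.02 h after the Sun.

13.0 h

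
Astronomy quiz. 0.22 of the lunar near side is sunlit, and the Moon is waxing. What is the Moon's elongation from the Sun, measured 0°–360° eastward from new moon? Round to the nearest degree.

cos θ = 1 − 2f = 0.560, giving a principal value of 55.9°.
The Moon is waxing (0°–180°), so θ = 55.9° directly.

56°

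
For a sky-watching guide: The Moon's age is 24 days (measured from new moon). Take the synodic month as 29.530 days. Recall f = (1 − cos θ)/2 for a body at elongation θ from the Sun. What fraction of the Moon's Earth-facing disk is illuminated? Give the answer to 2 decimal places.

Phase angle: θ = 360°·(24 d)/(29.530 d) = 292.6°.
cos 292.6° = 0.384, so f = (1 − 0.384)/2 = 0.308.

0.31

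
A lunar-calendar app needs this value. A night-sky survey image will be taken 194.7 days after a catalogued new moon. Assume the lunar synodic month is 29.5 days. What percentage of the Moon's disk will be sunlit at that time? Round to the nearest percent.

90%

194.7 d spans 6 complete synodic months (6 × 29.5 = 177.00 d) plus 17.70 d.
Elongation θ = 360° × 17.70/29.5 ≈ 216.0°.
With cos θ = (-0.809), the lit fraction is (1 − (-0.809))/2 ≈ 0.905, so 90%.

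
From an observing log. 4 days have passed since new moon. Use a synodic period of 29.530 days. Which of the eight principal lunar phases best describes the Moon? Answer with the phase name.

At 4/29.530 of the cycle, θ ≈ 49° — the waxing crescent range.

waxing crescent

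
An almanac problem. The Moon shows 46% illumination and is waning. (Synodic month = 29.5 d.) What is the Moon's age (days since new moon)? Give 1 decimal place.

cos θ = 1 − 2f = 0.080, giving a principal value of 85.4°.
Waning ⇒ past full, so θ = 360° − 85.4° = 274.6°.
That fraction of the synodic month is 274.6/360 × 29.5 d ≈ 22.50 d.

22.5 days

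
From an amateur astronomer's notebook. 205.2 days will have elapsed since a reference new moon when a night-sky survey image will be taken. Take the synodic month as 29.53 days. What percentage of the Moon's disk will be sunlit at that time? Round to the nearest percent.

3%

205.2/29.53 = 6.949 lunations, so 6 complete cycles and 28.02 d into the next.
Phase angle: θ = 360°·(28.02 d)/(29.53 d) = 341.6°.
cos 341.6° = 0.949, so f = (1 − 0.949)/2 = 0.026, so 3%.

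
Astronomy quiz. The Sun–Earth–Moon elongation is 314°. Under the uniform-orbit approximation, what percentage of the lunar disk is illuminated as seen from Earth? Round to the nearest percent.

15%

Half-versine of 314°: (1 − 0.695)/2 = 0.153, i.e. 15%.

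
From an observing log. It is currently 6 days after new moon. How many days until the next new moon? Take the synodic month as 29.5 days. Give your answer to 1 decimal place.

One full lunation from the last new moon is 29.5 d; remaining = 29.5 − 6 = 23.500 d.

23.5 days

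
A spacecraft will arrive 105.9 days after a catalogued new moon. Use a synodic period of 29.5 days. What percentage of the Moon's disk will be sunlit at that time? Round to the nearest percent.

92%

105.9/29.5 = 3.590 lunations, so 3 complete cycles and 17.40 d into the next.
Phase angle: θ = 360°·(17.40 d)/(29.5 d) = 212.3°.
With cos θ = (-0.845), the lit fraction is (1 − (-0.845))/2 ≈ 0.922, so 92%.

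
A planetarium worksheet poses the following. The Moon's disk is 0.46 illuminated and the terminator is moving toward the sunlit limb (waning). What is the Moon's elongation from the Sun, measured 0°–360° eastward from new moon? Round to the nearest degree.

From f = (1 − cos θ)/2: cos θ = 1 − 2×0.46 = 0.080; arccos → 85.4°.
Waning ⇒ past full, so θ = 360° − 85.4° = 274.6°.

275°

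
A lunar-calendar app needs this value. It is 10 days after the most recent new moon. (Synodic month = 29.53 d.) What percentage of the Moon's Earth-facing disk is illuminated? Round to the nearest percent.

Elongation θ = 360° × 10/29.53 ≈ 121.9°.
With cos θ = (-0.529), the lit fraction is (1 − (-0.529))/2 ≈ 0.764, so 76%.

76%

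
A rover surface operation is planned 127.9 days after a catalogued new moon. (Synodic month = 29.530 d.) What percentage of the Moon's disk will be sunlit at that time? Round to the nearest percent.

127.9/29.530 = 4.331 lunations, so 4 complete cycles and 9.78 d into the next.
The Moon has covered 9.78/29.530 of its cycle, so θ ≈ 360° × 9.78/29.530 = 119.2°.
Illuminated fraction = (1 − cos 119.2°)/2 = (1 − (-0.488))/2 ≈ 0.744, so 74%.

74%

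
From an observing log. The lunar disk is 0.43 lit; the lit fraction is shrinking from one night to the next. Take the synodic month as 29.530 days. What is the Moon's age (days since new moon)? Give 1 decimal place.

From f = (1 − cos θ)/2: cos θ = 1 − 2×0.43 = 0.140; arccos → 82.0°.
Waning ⇒ past full, so θ = 360° − 82.0° = 278.0°.
At 360°/29.530 d per day, 278.0° corresponds to 22.81 days.

22.8 days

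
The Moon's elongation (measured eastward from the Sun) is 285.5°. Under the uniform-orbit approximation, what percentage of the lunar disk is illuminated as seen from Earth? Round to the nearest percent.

cos 285.5° = 0.267, so f = (1 − 0.267)/2 = 0.366, i.e. 37%.

37%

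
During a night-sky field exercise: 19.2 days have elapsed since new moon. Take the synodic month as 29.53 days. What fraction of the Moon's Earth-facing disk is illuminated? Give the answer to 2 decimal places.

0.79

Phase angle: θ = 360°·(19.2 d)/(29.53 d) = 234.1°.
Illuminated fraction = (1 − cos 234.1°)/2 = (1 − (-0.587))/2 ≈ 0.793.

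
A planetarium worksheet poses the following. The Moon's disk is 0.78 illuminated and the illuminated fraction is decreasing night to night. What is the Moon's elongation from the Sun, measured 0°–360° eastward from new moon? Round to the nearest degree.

236°

Invert f = (1 − cos θ)/2 to get cos θ = 1 − 2(0.78) = -0.560, hence θ₀ = arccos -0.560 = 124.1°.
A waning Moon lies in 180°–360°, so θ = 360° − 124.1° = 235.9°.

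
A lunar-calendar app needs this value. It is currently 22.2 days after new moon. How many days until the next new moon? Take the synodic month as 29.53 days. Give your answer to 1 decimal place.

7.3 days

The next new moon completes the synodic month: 29.53 − 22.2 = 7.330 days.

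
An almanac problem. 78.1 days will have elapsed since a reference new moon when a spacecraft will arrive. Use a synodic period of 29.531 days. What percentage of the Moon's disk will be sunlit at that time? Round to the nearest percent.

78.1/29.531 = 2.645 lunations, so 2 complete cycles and 19.04 d into the next.
Phase angle: θ = 360°·(19.04 d)/(29.531 d) = 232.1°.
cos 232.1° = (-0.615), so f = (1 − (-0.615))/2 = 0.807, so 81%.

81%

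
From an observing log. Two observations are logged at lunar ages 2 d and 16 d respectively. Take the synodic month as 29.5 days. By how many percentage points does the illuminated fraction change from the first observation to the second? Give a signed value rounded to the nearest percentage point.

θ₁ = 360° × 2/29.5 = 24.4°, f₁ = (1 − cos θ₁)/2 = 0.045.
θ₂ = 360° × 16/29.5 = 195.3°, f₂ = (1 − cos θ₂)/2 = 0.982.
Change = f₂ − f₁ = +0.938 → +94 percentage points.

+94 percentage points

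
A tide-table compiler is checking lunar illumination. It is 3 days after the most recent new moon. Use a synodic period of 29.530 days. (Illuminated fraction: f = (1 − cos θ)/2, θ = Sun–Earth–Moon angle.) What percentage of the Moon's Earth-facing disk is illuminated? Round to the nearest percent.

10%

The Moon has covered 3/29.530 of its cycle, so θ ≈ 360° × 3/29.530 = 36.6°.
With cos θ = 0.803, the lit fraction is (1 − 0.803)/2 ≈ 0.098, so 10%.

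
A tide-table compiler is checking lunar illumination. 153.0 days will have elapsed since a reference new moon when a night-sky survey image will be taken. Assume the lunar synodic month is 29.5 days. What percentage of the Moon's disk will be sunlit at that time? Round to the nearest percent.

153.0 d spans 5 complete synodic months (5 × 29.5 = 147.50 d) plus 5.50 d.
Phase angle: θ = 360°·(5.50 d)/(29.5 d) = 67.1°.
cos 67.1° = 0.389, so f = (1 − 0.389)/2 = 0.306, so 31%.

31%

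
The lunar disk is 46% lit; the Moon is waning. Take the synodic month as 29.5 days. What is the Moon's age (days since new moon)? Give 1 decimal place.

cos θ = 1 − 2f = 0.080, giving a principal value of 85.4°.
A waning Moon lies in 180°–360°, so θ = 360° − 85.4° = 274.6°.
That fraction of the synodic month is 274.6/360 × 29.5 d ≈ 22.50 d.

22.5 days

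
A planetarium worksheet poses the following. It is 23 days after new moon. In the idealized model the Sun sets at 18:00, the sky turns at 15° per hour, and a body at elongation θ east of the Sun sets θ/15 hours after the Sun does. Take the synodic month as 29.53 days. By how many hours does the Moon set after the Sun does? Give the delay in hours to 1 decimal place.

Phase angle: θ = 360°·(23 d)/(29.53 d) = 280.4°.
At 15° of sky rotation per hour, 280.4° corresponds to a 18.69 h lag.
So the Moon sets 18.69 h after the Sun.

18.7 h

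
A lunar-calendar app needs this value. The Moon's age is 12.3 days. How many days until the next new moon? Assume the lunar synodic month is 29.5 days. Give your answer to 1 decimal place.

17.2 days

The next new moon completes the synodic month: 29.5 − 12.3 = 17.200 days.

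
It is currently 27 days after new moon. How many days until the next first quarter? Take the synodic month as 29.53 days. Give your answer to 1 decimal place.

9.9 days

First quarter is 0.25 of the way through the cycle: age 0.25 × 29.53 = 7.383 d.
Already past this cycle's first quarter; the next is at 7.383 + 29.53 = 36.913 d, so 36.913 − 27 = 9.913 days.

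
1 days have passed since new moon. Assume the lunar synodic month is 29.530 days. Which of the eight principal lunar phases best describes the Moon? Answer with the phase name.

θ ≈ 360° × 1/29.530 = 12°, which falls in the new moon sector.

new moon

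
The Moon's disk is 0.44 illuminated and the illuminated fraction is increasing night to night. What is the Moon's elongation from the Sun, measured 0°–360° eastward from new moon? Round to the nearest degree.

cos θ = 1 − 2f = 0.120, giving a principal value of 83.1°.
Before full moon the principal value applies: θ = 83.1°.

83°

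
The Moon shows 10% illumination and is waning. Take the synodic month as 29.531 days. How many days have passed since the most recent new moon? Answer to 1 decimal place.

26.5 days

Invert f = (1 − cos θ)/2 to get cos θ = 1 − 2(0.10) = 0.800, hence θ₀ = arccos 0.800 = 36.9°.
Since the Moon is past full (waning), take the reflex angle: θ = 360° − 36.9° = 323.1°.
Age = 29.531 × 323.1°/360° ≈ 26.51 days.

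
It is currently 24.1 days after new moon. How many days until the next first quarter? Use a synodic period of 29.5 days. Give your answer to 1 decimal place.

12.8 days

First quarter is 0.25 of the way through the cycle: age 0.25 × 29.5 = 7.375 d.
This lunation's first quarter (7.375 d) has passed, so add one period: 36.875 − 24.1 = 12.775 days.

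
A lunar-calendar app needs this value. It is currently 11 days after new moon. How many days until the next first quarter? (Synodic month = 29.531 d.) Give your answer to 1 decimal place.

First quarter occurs at elongation 90°, i.e. at age 29.531 × 90/360 = 7.383 d.
This lunation's first quarter (7.383 d) has passed, so add one period: 36.914 − 11 = 25.914 days.

25.9 days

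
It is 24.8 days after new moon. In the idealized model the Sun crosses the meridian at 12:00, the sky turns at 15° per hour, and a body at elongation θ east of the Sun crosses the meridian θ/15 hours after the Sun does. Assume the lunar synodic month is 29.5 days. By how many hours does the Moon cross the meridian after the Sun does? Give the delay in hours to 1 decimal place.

Phase angle: θ = 360°·(24.8 d)/(29.5 d) = 302.6°.
Delay after the Sun = 302.6° / (15°/h) ≈ 20.18 h.
So the Moon crosses the meridian 20.18 h after the Sun.

20.2 h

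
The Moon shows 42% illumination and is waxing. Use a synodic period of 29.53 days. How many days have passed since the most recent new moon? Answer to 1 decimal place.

6.6 days

Invert f = (1 − cos θ)/2 to get cos θ = 1 − 2(0.42) = 0.160, hence θ₀ = arccos 0.160 = 80.8°.
The Moon is waxing (0°–180°), so θ = 80.8° directly.
That fraction of the synodic month is 80.8/360 × 29.53 d ≈ 6.63 d.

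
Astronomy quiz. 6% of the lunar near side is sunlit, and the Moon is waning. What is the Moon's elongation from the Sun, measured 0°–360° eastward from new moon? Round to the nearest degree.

From f = (1 − cos θ)/2: cos θ = 1 − 2×0.06 = 0.880; arccos → 28.4°.
Waning ⇒ past full, so θ = 360° − 28.4° = 331.6°.

332°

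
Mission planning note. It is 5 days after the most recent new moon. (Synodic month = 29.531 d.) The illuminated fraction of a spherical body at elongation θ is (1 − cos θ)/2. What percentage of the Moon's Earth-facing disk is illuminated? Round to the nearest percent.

26%

Phase angle: θ = 360°·(5 d)/(29.531 d) = 61.0°.
With cos θ = 0.486, the lit fraction is (1 − 0.486)/2 ≈ 0.257, so 26%.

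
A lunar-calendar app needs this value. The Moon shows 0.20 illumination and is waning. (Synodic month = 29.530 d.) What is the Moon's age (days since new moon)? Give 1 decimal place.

25.2 days

Invert f = (1 − cos θ)/2 to get cos θ = 1 − 2(0.20) = 0.600, hence θ₀ = arccos 0.600 = 53.1°.
Since the Moon is past full (waning), take the reflex angle: θ = 360° − 53.1° = 306.9°.
Age = 29.530 × 306.9°/360° ≈ 25.17 days.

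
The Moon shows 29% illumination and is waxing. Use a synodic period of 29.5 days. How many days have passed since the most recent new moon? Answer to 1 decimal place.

5.3 days

cos θ = 1 − 2f = 0.420, giving a principal value of 65.2°.
Waxing ⇒ before full, so θ = 65.2°.
Age = 29.5 × 65.2°/360° ≈ 5.34 days.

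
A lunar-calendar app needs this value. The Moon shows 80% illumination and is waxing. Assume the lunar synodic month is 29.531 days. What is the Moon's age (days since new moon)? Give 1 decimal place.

10.4 days

Invert f = (1 − cos θ)/2 to get cos θ = 1 − 2(0.80) = -0.600, hence θ₀ = arccos -0.600 = 126.9°.
Before full moon the principal value applies: θ = 126.9°.
That fraction of the synodic month is 126.9/360 × 29.531 d ≈ 10.41 d.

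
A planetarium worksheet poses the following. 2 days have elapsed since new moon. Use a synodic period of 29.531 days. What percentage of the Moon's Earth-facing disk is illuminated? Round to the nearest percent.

4%

Phase angle: θ = 360°·(2 d)/(29.531 d) = 24.4°.
Illuminated fraction = (1 − cos 24.4°)/2 = (1 − 0.911)/2 ≈ 0.045, so 4%.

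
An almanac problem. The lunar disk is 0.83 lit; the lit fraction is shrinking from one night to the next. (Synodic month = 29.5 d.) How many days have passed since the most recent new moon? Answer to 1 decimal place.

From f = (1 − cos θ)/2: cos θ = 1 − 2×0.83 = -0.660; arccos → 131.3°.
A waning Moon lies in 180°–360°, so θ = 360° − 131.3° = 228.7°.
At 360°/29.5 d per day, 228.7° corresponds to 18.74 days.

18.7 days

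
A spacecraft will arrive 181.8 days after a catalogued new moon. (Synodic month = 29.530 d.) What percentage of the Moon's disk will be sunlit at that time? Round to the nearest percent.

181.8 d spans 6 complete synodic months (6 × 29.530 = 177.18 d) plus 4.62 d.
The Moon has covered 4.62/29.530 of its cycle, so θ ≈ 360° × 4.62/29.530 = 56.3°.
With cos θ = 0.555, the lit fraction is (1 − 0.555)/2 ≈ 0.223, so 22%.

22%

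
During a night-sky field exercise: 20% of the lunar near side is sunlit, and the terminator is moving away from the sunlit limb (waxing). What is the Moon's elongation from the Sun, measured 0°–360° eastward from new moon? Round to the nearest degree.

53°

Invert f = (1 − cos θ)/2 to get cos θ = 1 − 2(0.20) = 0.600, hence θ₀ = arccos 0.600 = 53.1°.
Before full moon the principal value applies: θ = 53.1°.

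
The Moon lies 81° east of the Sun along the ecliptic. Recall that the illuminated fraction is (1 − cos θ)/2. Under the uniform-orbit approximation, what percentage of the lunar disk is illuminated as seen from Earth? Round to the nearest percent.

cos 81° = 0.156, so f = (1 − 0.156)/2 = 0.422, i.e. 42%.

42%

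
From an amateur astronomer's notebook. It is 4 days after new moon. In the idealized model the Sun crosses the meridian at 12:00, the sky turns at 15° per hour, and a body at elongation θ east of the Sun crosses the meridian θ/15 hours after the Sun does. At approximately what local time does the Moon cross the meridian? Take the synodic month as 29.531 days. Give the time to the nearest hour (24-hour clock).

15:00

Elongation θ = 360° × 4/29.531 ≈ 48.8°.
At 15° of sky rotation per hour, 48.8° corresponds to a 3.25 h lag.
12:00 + 3.25 h ≈ 15:15 → 15:00 to the nearest hour.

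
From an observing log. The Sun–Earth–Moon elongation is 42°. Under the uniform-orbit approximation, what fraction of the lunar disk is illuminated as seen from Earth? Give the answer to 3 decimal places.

cos 42° = 0.743, so f = (1 − 0.743)/2 = 0.128.

0.128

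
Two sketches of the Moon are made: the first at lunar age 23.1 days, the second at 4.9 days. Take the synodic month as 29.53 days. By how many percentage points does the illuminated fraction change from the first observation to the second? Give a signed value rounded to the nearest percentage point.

First observation: θ = 360°·23.1/29.53 = 281.6°, so f = 0.399.
Second observation: θ = 59.7°, f = 0.248.
Δf = 0.248 − 0.399 = -0.151, i.e. -15 pp.

-15 percentage points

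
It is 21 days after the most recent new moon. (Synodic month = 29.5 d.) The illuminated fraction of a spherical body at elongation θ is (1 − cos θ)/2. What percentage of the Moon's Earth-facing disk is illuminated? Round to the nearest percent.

62%

Phase angle: θ = 360°·(21 d)/(29.5 d) = 256.3°.
Illuminated fraction = (1 − cos 256.3°)/2 = (1 − (-0.237))/2 ≈ 0.619, so 62%.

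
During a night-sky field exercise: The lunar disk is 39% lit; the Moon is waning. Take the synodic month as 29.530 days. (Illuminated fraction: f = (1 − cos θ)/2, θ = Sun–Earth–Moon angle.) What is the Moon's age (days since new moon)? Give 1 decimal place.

cos θ = 1 − 2f = 0.220, giving a principal value of 77.3°.
Since the Moon is past full (waning), take the reflex angle: θ = 360° − 77.3° = 282.7°.
At 360°/29.530 d per day, 282.7° corresponds to 23.19 days.

23.2 days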